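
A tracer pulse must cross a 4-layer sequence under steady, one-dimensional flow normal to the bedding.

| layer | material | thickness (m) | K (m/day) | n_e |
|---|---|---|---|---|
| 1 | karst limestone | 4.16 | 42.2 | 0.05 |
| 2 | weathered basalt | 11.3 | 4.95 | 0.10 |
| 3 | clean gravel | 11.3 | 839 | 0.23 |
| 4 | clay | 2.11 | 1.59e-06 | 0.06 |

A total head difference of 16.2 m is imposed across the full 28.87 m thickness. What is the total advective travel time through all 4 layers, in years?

With flow normal to the layers, continuity requires the same specific discharge q through every layer.
Σ(b_i/K_i) = 4.16/42.2 + 11.3/4.95 + 11.3/839 + 2.11/1.59e-06 = 1.327e+06 d.
q = Δh / Σ(b_i/K_i) = 16.2 / 1.327e+06 = 1.221e-05 m/day.
In each layer the seepage velocity is v_i = q/n_i, so the layer transit time is t_i = b_i·n_i / q:
  layer 1 (karst limestone): t_1 = 4.16 × 0.05 / 1.221e-05 = 17039 d
  layer 2 (weathered basalt): t_2 = 11.3 × 0.10 / 1.221e-05 = 92566 d
  layer 3 (clean gravel): t_3 = 11.3 × 0.23 / 1.221e-05 = 2.129e+05 d
  layer 4 (clay): t_4 = 2.11 × 0.06 / 1.221e-05 = 10371 d
Total t = Σ t_i = 3.329e+05 days = 911.4 years.

911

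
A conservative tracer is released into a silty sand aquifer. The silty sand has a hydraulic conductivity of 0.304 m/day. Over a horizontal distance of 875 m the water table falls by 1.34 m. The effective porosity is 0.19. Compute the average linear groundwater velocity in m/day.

Hydraulic gradient i = Δh / L = 1.34 / 875 = 0.001531.
Darcy flux q = K · i = 0.3040 × 0.001531 = 0.0004656 m/day.
Seepage velocity v = q / n_e = 0.0004656 / 0.19 = 0.002450 m/day.

0.00245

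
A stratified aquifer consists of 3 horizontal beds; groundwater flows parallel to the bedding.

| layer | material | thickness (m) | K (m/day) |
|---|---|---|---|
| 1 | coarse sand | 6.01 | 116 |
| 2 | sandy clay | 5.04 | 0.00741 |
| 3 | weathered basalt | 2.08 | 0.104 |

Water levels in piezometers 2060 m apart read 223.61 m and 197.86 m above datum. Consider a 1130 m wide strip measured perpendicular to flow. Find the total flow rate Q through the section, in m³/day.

9850

Flow is parallel to layering, so each bed carries its own Darcy discharge and the transmissivities add.
Σ(K_i·b_i) = 116×6.01 + 0.00741×5.04 + 0.104×2.08 = 697.4 m²/day.
Hydraulic gradient i = (223.61 − 197.86) / 2060 = 25.75 / 2060 = 0.01250.
Q = Σ(K_i·b_i) · W · i = 697.4 × 1130 × 0.01250 = 9851 m³/day.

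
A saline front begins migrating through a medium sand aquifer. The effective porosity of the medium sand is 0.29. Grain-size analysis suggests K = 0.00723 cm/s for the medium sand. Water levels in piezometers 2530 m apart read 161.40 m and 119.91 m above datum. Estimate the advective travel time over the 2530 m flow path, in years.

Convert K: 0.00723 cm/s × 864 = 6.247 m/day.
Hydraulic gradient i = (161.40 − 119.91) / 2530 = 41.49 / 2530 = 0.01640.
Darcy flux q = K · i = 6.247 × 0.01640 = 0.1024 m/day.
Seepage velocity v = q / n_e = 0.1024 / 0.29 = 0.3532 m/day.
Travel time t = L / v = 2530 / 0.3532 = 7162 days = 19.61 years.

19.6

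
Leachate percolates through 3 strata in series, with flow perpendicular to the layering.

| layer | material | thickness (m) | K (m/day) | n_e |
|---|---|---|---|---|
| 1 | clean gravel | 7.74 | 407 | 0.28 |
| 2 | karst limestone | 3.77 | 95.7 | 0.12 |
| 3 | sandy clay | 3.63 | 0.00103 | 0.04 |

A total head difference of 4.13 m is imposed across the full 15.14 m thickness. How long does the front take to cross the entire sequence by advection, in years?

With flow normal to the layers, continuity requires the same specific discharge q through every layer.
Σ(b_i/K_i) = 7.74/407 + 3.77/95.7 + 3.63/0.00103 = 3524 d.
q = Δh / Σ(b_i/K_i) = 4.13 / 3524 = 0.001172 m/day.
In each layer the seepage velocity is v_i = q/n_i, so the layer transit time is t_i = b_i·n_i / q:
  layer 1 (clean gravel): t_1 = 7.74 × 0.28 / 0.001172 = 1849 d
  layer 2 (karst limestone): t_2 = 3.77 × 0.12 / 0.001172 = 386.1 d
  layer 3 (sandy clay): t_3 = 3.63 × 0.04 / 0.001172 = 123.9 d
Total t = Σ t_i = 2359 days = 6.460 years.

6.46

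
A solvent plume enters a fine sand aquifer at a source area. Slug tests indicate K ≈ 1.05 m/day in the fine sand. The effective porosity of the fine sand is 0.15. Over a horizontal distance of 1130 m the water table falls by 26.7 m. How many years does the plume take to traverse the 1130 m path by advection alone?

18.7

Hydraulic gradient i = Δh / L = 26.7 / 1130 = 0.02363.
Darcy flux q = K · i = 1.050 × 0.02363 = 0.02481 m/day.
Seepage velocity v = q / n_e = 0.02481 / 0.15 = 0.1654 m/day.
Travel time t = L / v = 1130 / 0.1654 = 6832 days = 18.70 years.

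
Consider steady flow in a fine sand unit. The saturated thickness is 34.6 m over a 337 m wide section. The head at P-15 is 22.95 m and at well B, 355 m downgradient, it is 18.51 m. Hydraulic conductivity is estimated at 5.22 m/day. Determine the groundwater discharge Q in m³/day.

Cross-sectional area A = 337 × 34.6 = 11660 m².
Hydraulic gradient i = (22.95 − 18.51) / 355 = 4.44 / 355 = 0.01251.
Darcy's law: Q = K · A · i = 5.220 × 11660 × 0.01251 = 761.3 m³/day.

761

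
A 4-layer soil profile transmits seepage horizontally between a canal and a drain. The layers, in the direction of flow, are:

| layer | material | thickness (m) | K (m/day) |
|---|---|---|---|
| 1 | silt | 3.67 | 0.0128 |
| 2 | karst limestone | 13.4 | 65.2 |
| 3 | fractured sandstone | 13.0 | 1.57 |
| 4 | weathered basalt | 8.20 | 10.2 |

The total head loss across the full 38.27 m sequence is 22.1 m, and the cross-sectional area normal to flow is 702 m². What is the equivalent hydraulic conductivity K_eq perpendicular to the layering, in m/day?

Flow is perpendicular to layering, so the layers act in series and the equivalent K is the thickness-weighted harmonic mean.
Total thickness L = 3.67 + 13.4 + 13.0 + 8.20 = 38.27 m.
Σ(b_i/K_i) = 3.67/0.0128 + 13.4/65.2 + 13.0/1.57 + 8.20/10.2 = 296.0 d.
K_eq = L / Σ(b_i/K_i) = 38.27 / 296.0 = 0.1293 m/day.

0.129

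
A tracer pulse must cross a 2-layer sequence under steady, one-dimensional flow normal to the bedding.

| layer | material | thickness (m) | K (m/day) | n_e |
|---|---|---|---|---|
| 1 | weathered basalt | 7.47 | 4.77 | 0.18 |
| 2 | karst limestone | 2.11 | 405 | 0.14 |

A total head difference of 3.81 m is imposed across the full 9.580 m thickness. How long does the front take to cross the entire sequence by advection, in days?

0.676

With flow normal to the layers, continuity requires the same specific discharge q through every layer.
Σ(b_i/K_i) = 7.47/4.77 + 2.11/405 = 1.571 d.
q = Δh / Σ(b_i/K_i) = 3.81 / 1.571 = 2.425 m/day.
In each layer the seepage velocity is v_i = q/n_i, so the layer transit time is t_i = b_i·n_i / q:
  layer 1 (weathered basalt): t_1 = 7.47 × 0.18 / 2.425 = 0.5545 d
  layer 2 (karst limestone): t_2 = 2.11 × 0.14 / 2.425 = 0.1218 d
Total t = Σ t_i = 0.6763 days.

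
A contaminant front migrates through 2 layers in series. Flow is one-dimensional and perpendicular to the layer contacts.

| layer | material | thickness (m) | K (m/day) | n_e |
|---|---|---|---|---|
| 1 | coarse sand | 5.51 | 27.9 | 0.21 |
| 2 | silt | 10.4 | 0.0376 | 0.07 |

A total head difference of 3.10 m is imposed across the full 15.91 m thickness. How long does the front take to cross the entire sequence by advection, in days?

168

With flow normal to the layers, continuity requires the same specific discharge q through every layer.
Σ(b_i/K_i) = 5.51/27.9 + 10.4/0.0376 = 276.8 d.
q = Δh / Σ(b_i/K_i) = 3.10 / 276.8 = 0.01120 m/day.
In each layer the seepage velocity is v_i = q/n_i, so the layer transit time is t_i = b_i·n_i / q:
  layer 1 (coarse sand): t_1 = 5.51 × 0.21 / 0.01120 = 103.3 d
  layer 2 (silt): t_2 = 10.4 × 0.07 / 0.01120 = 65.00 d
Total t = Σ t_i = 168.3 days.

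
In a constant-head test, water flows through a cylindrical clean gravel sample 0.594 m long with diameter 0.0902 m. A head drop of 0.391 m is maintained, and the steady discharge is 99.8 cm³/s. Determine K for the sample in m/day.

Cross-sectional area A = π·(d/2)² = π × (0.0902/2)² = 0.006390 m².
Convert discharge: 99.8 cm³/s = 9.980e-05 m³/s.
Darcy's law rearranged: K = Q·L / (A·Δh) = 9.980e-05 × 0.594 / (0.006390 × 0.391) = 0.02373 m/s = 2050 m/day.

2050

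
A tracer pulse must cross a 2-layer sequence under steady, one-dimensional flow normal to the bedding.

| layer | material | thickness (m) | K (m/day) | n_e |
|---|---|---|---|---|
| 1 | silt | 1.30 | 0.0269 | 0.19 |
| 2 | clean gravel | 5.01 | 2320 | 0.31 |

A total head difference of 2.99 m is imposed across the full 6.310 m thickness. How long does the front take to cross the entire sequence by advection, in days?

With flow normal to the layers, continuity requires the same specific discharge q through every layer.
Σ(b_i/K_i) = 1.30/0.0269 + 5.01/2320 = 48.33 d.
q = Δh / Σ(b_i/K_i) = 2.99 / 48.33 = 0.06187 m/day.
In each layer the seepage velocity is v_i = q/n_i, so the layer transit time is t_i = b_i·n_i / q:
  layer 1 (silt): t_1 = 1.30 × 0.19 / 0.06187 = 3.992 d
  layer 2 (clean gravel): t_2 = 5.01 × 0.31 / 0.06187 = 25.10 d
Total t = Σ t_i = 29.10 days.

29.1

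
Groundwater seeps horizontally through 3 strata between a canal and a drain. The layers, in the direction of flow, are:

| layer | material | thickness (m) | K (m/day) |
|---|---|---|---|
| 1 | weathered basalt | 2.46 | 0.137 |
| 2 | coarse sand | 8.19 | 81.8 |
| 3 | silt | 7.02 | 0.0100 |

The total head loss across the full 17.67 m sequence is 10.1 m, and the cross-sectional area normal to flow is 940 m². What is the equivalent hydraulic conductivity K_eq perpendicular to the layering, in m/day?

Flow is perpendicular to layering, so the layers act in series and the equivalent K is the thickness-weighted harmonic mean.
Total thickness L = 2.46 + 8.19 + 7.02 = 17.67 m.
Σ(b_i/K_i) = 2.46/0.137 + 8.19/81.8 + 7.02/0.0100 = 720.1 d.
K_eq = L / Σ(b_i/K_i) = 17.67 / 720.1 = 0.02454 m/day.

0.0245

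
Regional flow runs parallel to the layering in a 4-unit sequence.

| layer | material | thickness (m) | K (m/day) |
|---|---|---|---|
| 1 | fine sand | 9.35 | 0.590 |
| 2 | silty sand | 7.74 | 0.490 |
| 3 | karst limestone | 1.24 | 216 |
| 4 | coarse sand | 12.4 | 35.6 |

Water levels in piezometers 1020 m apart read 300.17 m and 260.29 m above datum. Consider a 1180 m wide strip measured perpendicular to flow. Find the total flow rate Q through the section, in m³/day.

Flow is parallel to layering, so each bed carries its own Darcy discharge and the transmissivities add.
Σ(K_i·b_i) = 0.590×9.35 + 0.490×7.74 + 216×1.24 + 35.6×12.4 = 718.6 m²/day.
Hydraulic gradient i = (300.17 − 260.29) / 1020 = 39.88 / 1020 = 0.03910.
Q = Σ(K_i·b_i) · W · i = 718.6 × 1180 × 0.03910 = 33153 m³/day.

33200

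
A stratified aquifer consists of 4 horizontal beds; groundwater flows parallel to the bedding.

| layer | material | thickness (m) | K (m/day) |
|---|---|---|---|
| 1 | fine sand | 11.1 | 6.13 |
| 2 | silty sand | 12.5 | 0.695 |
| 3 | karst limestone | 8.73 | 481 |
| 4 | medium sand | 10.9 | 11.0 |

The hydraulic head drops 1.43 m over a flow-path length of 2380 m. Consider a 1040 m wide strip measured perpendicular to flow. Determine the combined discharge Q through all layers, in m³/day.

Flow is parallel to layering, so each bed carries its own Darcy discharge and the transmissivities add.
Σ(K_i·b_i) = 6.13×11.1 + 0.695×12.5 + 481×8.73 + 11.0×10.9 = 4396 m²/day.
Hydraulic gradient i = Δh / L = 1.43 / 2380 = 0.0006008.
Q = Σ(K_i·b_i) · W · i = 4396 × 1040 × 0.0006008 = 2747 m³/day.

2750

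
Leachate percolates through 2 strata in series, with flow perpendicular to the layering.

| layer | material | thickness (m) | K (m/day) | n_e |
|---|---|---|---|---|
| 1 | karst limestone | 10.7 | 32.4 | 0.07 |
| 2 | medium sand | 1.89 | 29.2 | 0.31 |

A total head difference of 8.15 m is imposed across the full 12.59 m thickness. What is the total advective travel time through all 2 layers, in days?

With flow normal to the layers, continuity requires the same specific discharge q through every layer.
Σ(b_i/K_i) = 10.7/32.4 + 1.89/29.2 = 0.3950 d.
q = Δh / Σ(b_i/K_i) = 8.15 / 0.3950 = 20.63 m/day.
In each layer the seepage velocity is v_i = q/n_i, so the layer transit time is t_i = b_i·n_i / q:
  layer 1 (karst limestone): t_1 = 10.7 × 0.07 / 20.63 = 0.03630 d
  layer 2 (medium sand): t_2 = 1.89 × 0.31 / 20.63 = 0.02839 d
Total t = Σ t_i = 0.06469 days.

0.0647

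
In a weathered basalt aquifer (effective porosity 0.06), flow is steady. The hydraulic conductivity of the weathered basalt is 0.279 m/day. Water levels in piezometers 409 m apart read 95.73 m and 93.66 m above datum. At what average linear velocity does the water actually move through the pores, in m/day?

Hydraulic gradient i = (95.73 − 93.66) / 409 = 2.07 / 409 = 0.005061.
Darcy flux q = K · i = 0.2790 × 0.005061 = 0.001412 m/day.
Seepage velocity v = q / n_e = 0.001412 / 0.06 = 0.02353 m/day.

0.0235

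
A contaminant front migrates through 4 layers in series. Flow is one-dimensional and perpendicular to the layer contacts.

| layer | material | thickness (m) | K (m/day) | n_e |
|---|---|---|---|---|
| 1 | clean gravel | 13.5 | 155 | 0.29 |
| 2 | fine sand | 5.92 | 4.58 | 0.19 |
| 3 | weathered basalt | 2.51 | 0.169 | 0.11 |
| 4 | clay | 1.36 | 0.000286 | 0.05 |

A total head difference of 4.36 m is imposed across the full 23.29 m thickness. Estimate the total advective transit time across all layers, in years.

With flow normal to the layers, continuity requires the same specific discharge q through every layer.
Σ(b_i/K_i) = 13.5/155 + 5.92/4.58 + 2.51/0.169 + 1.36/0.000286 = 4771 d.
q = Δh / Σ(b_i/K_i) = 4.36 / 4771 = 0.0009138 m/day.
In each layer the seepage velocity is v_i = q/n_i, so the layer transit time is t_i = b_i·n_i / q:
  layer 1 (clean gravel): t_1 = 13.5 × 0.29 / 0.0009138 = 4284 d
  layer 2 (fine sand): t_2 = 5.92 × 0.19 / 0.0009138 = 1231 d
  layer 3 (weathered basalt): t_3 = 2.51 × 0.11 / 0.0009138 = 302.2 d
  layer 4 (clay): t_4 = 1.36 × 0.05 / 0.0009138 = 74.42 d
Total t = Σ t_i = 5892 days = 16.13 years.

16.1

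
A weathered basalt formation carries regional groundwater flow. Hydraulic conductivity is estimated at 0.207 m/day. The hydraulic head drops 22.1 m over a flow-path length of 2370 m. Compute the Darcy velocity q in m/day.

0.00193

Hydraulic gradient i = Δh / L = 22.1 / 2370 = 0.009325.
Specific discharge q = K · i = 0.2070 × 0.009325 = 0.001930 m/day.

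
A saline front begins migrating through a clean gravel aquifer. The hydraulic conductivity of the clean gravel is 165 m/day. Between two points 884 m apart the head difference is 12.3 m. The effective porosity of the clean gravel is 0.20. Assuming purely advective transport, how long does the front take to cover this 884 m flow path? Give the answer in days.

77.0

Hydraulic gradient i = Δh / L = 12.3 / 884 = 0.01391.
Darcy flux q = K · i = 165.0 × 0.01391 = 2.296 m/day.
Seepage velocity v = q / n_e = 2.296 / 0.20 = 11.48 m/day.
Travel time t = L / v = 884 / 11.48 = 77.01 days.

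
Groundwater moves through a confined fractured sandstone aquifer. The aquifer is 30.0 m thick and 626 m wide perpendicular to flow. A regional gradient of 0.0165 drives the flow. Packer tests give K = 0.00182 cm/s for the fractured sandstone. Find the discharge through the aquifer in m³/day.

Convert K: 0.00182 cm/s × 864 = 1.572 m/day.
Cross-sectional area A = 626 × 30.0 = 18780 m².
Hydraulic gradient i = 0.0165.
Darcy's law: Q = K · A · i = 1.572 × 18780 × 0.01650 = 487.3 m³/day.

487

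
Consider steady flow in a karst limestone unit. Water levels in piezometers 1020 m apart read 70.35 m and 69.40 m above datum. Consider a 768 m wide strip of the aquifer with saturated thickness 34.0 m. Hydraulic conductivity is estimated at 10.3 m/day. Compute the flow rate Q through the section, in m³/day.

Cross-sectional area A = 768 × 34.0 = 26112 m².
Hydraulic gradient i = (70.35 − 69.40) / 1020 = 0.95 / 1020 = 0.0009314.
Darcy's law: Q = K · A · i = 10.30 × 26112 × 0.0009314 = 250.5 m³/day.

250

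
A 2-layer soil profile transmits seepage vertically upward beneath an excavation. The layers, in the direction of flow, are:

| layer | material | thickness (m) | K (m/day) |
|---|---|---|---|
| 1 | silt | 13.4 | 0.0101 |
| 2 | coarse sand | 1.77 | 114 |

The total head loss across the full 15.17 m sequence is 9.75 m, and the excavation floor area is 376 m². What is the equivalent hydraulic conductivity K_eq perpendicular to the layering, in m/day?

Flow is perpendicular to layering, so the layers act in series and the equivalent K is the thickness-weighted harmonic mean.
Total thickness L = 13.4 + 1.77 = 15.17 m.
Σ(b_i/K_i) = 13.4/0.0101 + 1.77/114 = 1327 d.
K_eq = L / Σ(b_i/K_i) = 15.17 / 1327 = 0.01143 m/day.

0.0114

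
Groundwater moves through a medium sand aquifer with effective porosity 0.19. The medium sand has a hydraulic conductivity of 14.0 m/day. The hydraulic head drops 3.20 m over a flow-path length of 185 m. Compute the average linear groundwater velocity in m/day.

Hydraulic gradient i = Δh / L = 3.20 / 185 = 0.01730.
Darcy flux q = K · i = 14.00 × 0.01730 = 0.2422 m/day.
Seepage velocity v = q / n_e = 0.2422 / 0.19 = 1.275 m/day.

1.27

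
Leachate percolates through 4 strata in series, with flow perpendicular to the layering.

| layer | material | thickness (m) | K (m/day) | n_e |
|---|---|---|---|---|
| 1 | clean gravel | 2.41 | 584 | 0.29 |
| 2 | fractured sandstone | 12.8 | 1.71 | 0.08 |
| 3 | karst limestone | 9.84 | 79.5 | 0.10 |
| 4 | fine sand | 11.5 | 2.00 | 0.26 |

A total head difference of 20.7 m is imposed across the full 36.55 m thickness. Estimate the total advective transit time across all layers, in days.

With flow normal to the layers, continuity requires the same specific discharge q through every layer.
Σ(b_i/K_i) = 2.41/584 + 12.8/1.71 + 9.84/79.5 + 11.5/2.00 = 13.36 d.
q = Δh / Σ(b_i/K_i) = 20.7 / 13.36 = 1.549 m/day.
In each layer the seepage velocity is v_i = q/n_i, so the layer transit time is t_i = b_i·n_i / q:
  layer 1 (clean gravel): t_1 = 2.41 × 0.29 / 1.549 = 0.4512 d
  layer 2 (fractured sandstone): t_2 = 12.8 × 0.08 / 1.549 = 0.6611 d
  layer 3 (karst limestone): t_3 = 9.84 × 0.10 / 1.549 = 0.6352 d
  layer 4 (fine sand): t_4 = 11.5 × 0.26 / 1.549 = 1.930 d
Total t = Σ t_i = 3.678 days.

3.68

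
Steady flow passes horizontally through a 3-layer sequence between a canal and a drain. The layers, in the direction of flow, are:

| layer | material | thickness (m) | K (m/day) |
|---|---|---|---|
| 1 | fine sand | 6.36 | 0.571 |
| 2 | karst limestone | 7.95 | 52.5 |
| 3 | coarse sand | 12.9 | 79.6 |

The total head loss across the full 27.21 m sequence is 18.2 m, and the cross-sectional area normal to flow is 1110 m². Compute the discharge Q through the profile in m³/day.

Flow is perpendicular to layering, so the layers act in series and the equivalent K is the thickness-weighted harmonic mean.
Total thickness L = 6.36 + 7.95 + 12.9 = 27.21 m.
Σ(b_i/K_i) = 6.36/0.571 + 7.95/52.5 + 12.9/79.6 = 11.45 d.
K_eq = L / Σ(b_i/K_i) = 27.21 / 11.45 = 2.376 m/day.
Q = K_eq · A · (Δh/L) = 2.376 × 1110 × (18.2/27.21) = 1764 m³/day.

1760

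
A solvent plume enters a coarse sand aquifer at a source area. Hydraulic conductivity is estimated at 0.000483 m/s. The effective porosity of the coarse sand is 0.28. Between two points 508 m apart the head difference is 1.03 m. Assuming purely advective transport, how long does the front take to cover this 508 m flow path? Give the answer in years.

4.60

Convert K: 0.000483 m/s × 86400 = 41.73 m/day.
Hydraulic gradient i = Δh / L = 1.03 / 508 = 0.002028.
Darcy flux q = K · i = 41.73 × 0.002028 = 0.08461 m/day.
Seepage velocity v = q / n_e = 0.08461 / 0.28 = 0.3022 m/day.
Travel time t = L / v = 508 / 0.3022 = 1681 days = 4.603 years.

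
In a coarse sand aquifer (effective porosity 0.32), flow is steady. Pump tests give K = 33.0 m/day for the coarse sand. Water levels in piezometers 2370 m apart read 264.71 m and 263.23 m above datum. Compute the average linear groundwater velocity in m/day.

Hydraulic gradient i = (264.71 − 263.23) / 2370 = 1.48 / 2370 = 0.0006245.
Darcy flux q = K · i = 33.00 × 0.0006245 = 0.02061 m/day.
Seepage velocity v = q / n_e = 0.02061 / 0.32 = 0.06440 m/day.

0.0644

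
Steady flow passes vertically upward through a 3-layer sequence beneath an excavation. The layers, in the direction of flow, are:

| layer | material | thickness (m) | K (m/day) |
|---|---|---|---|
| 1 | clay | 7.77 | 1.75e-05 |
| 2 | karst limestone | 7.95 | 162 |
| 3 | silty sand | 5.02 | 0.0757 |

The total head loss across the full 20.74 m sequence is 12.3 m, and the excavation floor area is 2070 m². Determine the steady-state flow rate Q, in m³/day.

Flow is perpendicular to layering, so the layers act in series and the equivalent K is the thickness-weighted harmonic mean.
Total thickness L = 7.77 + 7.95 + 5.02 = 20.74 m.
Σ(b_i/K_i) = 7.77/1.75e-05 + 7.95/162 + 5.02/0.0757 = 4.441e+05 d.
K_eq = L / Σ(b_i/K_i) = 20.74 / 4.441e+05 = 4.670e-05 m/day.
Q = K_eq · A · (Δh/L) = 4.670e-05 × 2070 × (12.3/20.74) = 0.05734 m³/day.

0.0573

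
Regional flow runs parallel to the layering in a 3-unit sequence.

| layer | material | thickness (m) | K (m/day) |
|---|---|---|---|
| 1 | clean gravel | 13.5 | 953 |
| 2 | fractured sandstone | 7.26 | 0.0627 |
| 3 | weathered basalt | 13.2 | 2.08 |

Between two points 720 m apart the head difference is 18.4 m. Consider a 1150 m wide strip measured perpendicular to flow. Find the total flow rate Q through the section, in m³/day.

Flow is parallel to layering, so each bed carries its own Darcy discharge and the transmissivities add.
Σ(K_i·b_i) = 953×13.5 + 0.0627×7.26 + 2.08×13.2 = 12893 m²/day.
Hydraulic gradient i = Δh / L = 18.4 / 720 = 0.02556.
Q = Σ(K_i·b_i) · W · i = 12893 × 1150 × 0.02556 = 3.789e+05 m³/day.

379000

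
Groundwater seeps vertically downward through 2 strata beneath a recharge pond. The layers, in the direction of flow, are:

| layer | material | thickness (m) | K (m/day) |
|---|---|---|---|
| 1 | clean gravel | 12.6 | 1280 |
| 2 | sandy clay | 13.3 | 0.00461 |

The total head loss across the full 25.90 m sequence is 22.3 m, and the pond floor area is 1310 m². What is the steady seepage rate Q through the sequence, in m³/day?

Flow is perpendicular to layering, so the layers act in series and the equivalent K is the thickness-weighted harmonic mean.
Total thickness L = 12.6 + 13.3 = 25.90 m.
Σ(b_i/K_i) = 12.6/1280 + 13.3/0.00461 = 2885 d.
K_eq = L / Σ(b_i/K_i) = 25.90 / 2885 = 0.008977 m/day.
Q = K_eq · A · (Δh/L) = 0.008977 × 1310 × (22.3/25.90) = 10.13 m³/day.

10.1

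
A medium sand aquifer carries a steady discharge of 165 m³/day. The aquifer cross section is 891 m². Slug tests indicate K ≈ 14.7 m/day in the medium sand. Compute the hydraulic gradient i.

0.0126

From Q = K·A·i, i = Q / (K·A) = 165 / (14.70 × 891.0) = 0.01260.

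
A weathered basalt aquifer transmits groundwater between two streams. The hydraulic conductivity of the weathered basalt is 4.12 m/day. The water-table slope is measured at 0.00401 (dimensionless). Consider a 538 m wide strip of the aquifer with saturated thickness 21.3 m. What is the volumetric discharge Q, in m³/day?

Cross-sectional area A = 538 × 21.3 = 11459 m².
Hydraulic gradient i = 0.00401.
Darcy's law: Q = K · A · i = 4.120 × 11459 × 0.004010 = 189.3 m³/day.

189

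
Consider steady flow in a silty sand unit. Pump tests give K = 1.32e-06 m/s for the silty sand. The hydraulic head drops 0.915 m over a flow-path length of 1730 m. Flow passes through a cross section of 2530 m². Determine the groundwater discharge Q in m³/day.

0.153

Convert K: 1.32e-06 m/s × 86400 = 0.1140 m/day.
Hydraulic gradient i = Δh / L = 0.915 / 1730 = 0.0005289.
Darcy's law: Q = K · A · i = 0.1140 × 2530 × 0.0005289 = 0.1526 m³/day.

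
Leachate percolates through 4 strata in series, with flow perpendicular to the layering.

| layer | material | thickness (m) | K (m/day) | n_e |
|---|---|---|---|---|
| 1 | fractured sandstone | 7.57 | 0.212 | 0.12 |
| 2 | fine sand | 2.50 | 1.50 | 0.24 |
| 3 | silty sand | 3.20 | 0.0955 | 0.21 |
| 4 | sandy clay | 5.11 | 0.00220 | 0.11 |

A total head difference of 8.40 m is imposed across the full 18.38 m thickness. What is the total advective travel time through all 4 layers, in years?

2.14

With flow normal to the layers, continuity requires the same specific discharge q through every layer.
Σ(b_i/K_i) = 7.57/0.212 + 2.50/1.50 + 3.20/0.0955 + 5.11/0.00220 = 2394 d.
q = Δh / Σ(b_i/K_i) = 8.40 / 2394 = 0.003509 m/day.
In each layer the seepage velocity is v_i = q/n_i, so the layer transit time is t_i = b_i·n_i / q:
  layer 1 (fractured sandstone): t_1 = 7.57 × 0.12 / 0.003509 = 258.9 d
  layer 2 (fine sand): t_2 = 2.50 × 0.24 / 0.003509 = 171.0 d
  layer 3 (silty sand): t_3 = 3.20 × 0.21 / 0.003509 = 191.5 d
  layer 4 (sandy clay): t_4 = 5.11 × 0.11 / 0.003509 = 160.2 d
Total t = Σ t_i = 781.5 days = 2.140 years.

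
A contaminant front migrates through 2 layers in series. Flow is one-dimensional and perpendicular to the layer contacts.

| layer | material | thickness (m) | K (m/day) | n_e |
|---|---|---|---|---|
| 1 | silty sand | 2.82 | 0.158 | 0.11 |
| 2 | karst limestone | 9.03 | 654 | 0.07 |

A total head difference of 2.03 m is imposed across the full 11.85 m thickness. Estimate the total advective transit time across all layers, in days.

With flow normal to the layers, continuity requires the same specific discharge q through every layer.
Σ(b_i/K_i) = 2.82/0.158 + 9.03/654 = 17.86 d.
q = Δh / Σ(b_i/K_i) = 2.03 / 17.86 = 0.1136 m/day.
In each layer the seepage velocity is v_i = q/n_i, so the layer transit time is t_i = b_i·n_i / q:
  layer 1 (silty sand): t_1 = 2.82 × 0.11 / 0.1136 = 2.729 d
  layer 2 (karst limestone): t_2 = 9.03 × 0.07 / 0.1136 = 5.562 d
Total t = Σ t_i = 8.291 days.

8.29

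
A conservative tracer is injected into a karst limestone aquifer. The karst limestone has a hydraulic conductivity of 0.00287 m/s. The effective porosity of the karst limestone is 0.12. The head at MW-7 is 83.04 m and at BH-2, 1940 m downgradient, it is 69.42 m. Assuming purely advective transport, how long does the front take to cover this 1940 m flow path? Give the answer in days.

Convert K: 0.00287 m/s × 86400 = 248.0 m/day.
Hydraulic gradient i = (83.04 − 69.42) / 1940 = 13.62 / 1940 = 0.007021.
Darcy flux q = K · i = 248.0 × 0.007021 = 1.741 m/day.
Seepage velocity v = q / n_e = 1.741 / 0.12 = 14.51 m/day.
Travel time t = L / v = 1940 / 14.51 = 133.7 days.

134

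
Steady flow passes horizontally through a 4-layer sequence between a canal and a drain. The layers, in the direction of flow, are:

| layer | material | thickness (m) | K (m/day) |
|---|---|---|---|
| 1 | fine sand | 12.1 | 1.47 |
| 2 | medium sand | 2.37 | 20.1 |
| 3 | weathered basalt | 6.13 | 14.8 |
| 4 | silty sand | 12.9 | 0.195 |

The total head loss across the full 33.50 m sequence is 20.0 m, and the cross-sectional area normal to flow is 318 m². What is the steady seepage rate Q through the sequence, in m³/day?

84.9

Flow is perpendicular to layering, so the layers act in series and the equivalent K is the thickness-weighted harmonic mean.
Total thickness L = 12.1 + 2.37 + 6.13 + 12.9 = 33.50 m.
Σ(b_i/K_i) = 12.1/1.47 + 2.37/20.1 + 6.13/14.8 + 12.9/0.195 = 74.92 d.
K_eq = L / Σ(b_i/K_i) = 33.50 / 74.92 = 0.4472 m/day.
Q = K_eq · A · (Δh/L) = 0.4472 × 318 × (20.0/33.50) = 84.89 m³/day.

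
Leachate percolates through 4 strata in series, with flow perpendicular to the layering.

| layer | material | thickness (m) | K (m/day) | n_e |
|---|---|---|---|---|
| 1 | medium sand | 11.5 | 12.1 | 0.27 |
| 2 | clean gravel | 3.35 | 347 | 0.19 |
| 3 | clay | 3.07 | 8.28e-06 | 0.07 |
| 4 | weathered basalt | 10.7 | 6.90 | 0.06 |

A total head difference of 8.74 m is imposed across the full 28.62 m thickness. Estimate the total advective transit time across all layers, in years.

534

With flow normal to the layers, continuity requires the same specific discharge q through every layer.
Σ(b_i/K_i) = 11.5/12.1 + 3.35/347 + 3.07/8.28e-06 + 10.7/6.90 = 3.708e+05 d.
q = Δh / Σ(b_i/K_i) = 8.74 / 3.708e+05 = 2.357e-05 m/day.
In each layer the seepage velocity is v_i = q/n_i, so the layer transit time is t_i = b_i·n_i / q:
  layer 1 (medium sand): t_1 = 11.5 × 0.27 / 2.357e-05 = 1.317e+05 d
  layer 2 (clean gravel): t_2 = 3.35 × 0.19 / 2.357e-05 = 27002 d
  layer 3 (clay): t_3 = 3.07 × 0.07 / 2.357e-05 = 9117 d
  layer 4 (weathered basalt): t_4 = 10.7 × 0.06 / 2.357e-05 = 27235 d
Total t = Σ t_i = 1.951e+05 days = 534.1 years.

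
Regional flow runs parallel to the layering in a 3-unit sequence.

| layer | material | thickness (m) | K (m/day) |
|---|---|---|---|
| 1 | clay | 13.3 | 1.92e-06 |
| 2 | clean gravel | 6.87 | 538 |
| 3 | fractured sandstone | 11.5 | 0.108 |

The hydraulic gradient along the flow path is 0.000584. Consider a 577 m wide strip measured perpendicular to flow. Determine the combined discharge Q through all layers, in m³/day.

1250

Flow is parallel to layering, so each bed carries its own Darcy discharge and the transmissivities add.
Σ(K_i·b_i) = 1.92e-06×13.3 + 538×6.87 + 0.108×11.5 = 3697 m²/day.
Hydraulic gradient i = 0.000584.
Q = Σ(K_i·b_i) · W · i = 3697 × 577 × 0.0005840 = 1246 m³/day.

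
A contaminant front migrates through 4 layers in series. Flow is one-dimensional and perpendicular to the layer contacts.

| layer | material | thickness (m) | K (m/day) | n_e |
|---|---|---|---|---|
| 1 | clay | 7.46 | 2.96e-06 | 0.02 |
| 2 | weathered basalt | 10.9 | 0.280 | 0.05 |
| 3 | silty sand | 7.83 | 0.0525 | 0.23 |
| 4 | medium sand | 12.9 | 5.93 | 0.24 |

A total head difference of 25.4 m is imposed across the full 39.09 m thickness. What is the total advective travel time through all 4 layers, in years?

1520

With flow normal to the layers, continuity requires the same specific discharge q through every layer.
Σ(b_i/K_i) = 7.46/2.96e-06 + 10.9/0.280 + 7.83/0.0525 + 12.9/5.93 = 2.520e+06 d.
q = Δh / Σ(b_i/K_i) = 25.4 / 2.520e+06 = 1.008e-05 m/day.
In each layer the seepage velocity is v_i = q/n_i, so the layer transit time is t_i = b_i·n_i / q:
  layer 1 (clay): t_1 = 7.46 × 0.02 / 1.008e-05 = 14805 d
  layer 2 (weathered basalt): t_2 = 10.9 × 0.05 / 1.008e-05 = 54081 d
  layer 3 (silty sand): t_3 = 7.83 × 0.23 / 1.008e-05 = 1.787e+05 d
  layer 4 (medium sand): t_4 = 12.9 × 0.24 / 1.008e-05 = 3.072e+05 d
Total t = Σ t_i = 5.548e+05 days = 1519 years.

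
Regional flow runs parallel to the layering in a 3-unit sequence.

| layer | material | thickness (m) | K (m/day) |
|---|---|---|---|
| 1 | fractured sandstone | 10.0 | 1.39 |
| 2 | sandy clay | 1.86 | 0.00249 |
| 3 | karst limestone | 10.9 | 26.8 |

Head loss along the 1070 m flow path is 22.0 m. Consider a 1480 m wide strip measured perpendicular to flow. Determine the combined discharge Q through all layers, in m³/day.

Flow is parallel to layering, so each bed carries its own Darcy discharge and the transmissivities add.
Σ(K_i·b_i) = 1.39×10.0 + 0.00249×1.86 + 26.8×10.9 = 306.0 m²/day.
Hydraulic gradient i = Δh / L = 22.0 / 1070 = 0.02056.
Q = Σ(K_i·b_i) · W · i = 306.0 × 1480 × 0.02056 = 9312 m³/day.

9310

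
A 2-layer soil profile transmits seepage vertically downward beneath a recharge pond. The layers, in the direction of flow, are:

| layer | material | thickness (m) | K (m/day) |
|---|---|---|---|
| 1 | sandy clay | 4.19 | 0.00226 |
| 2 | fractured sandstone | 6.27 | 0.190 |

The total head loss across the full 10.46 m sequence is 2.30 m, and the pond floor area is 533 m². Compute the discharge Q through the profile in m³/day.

0.650

Flow is perpendicular to layering, so the layers act in series and the equivalent K is the thickness-weighted harmonic mean.
Total thickness L = 4.19 + 6.27 = 10.46 m.
Σ(b_i/K_i) = 4.19/0.00226 + 6.27/0.190 = 1887 d.
K_eq = L / Σ(b_i/K_i) = 10.46 / 1887 = 0.005543 m/day.
Q = K_eq · A · (Δh/L) = 0.005543 × 533 × (2.30/10.46) = 0.6497 m³/day.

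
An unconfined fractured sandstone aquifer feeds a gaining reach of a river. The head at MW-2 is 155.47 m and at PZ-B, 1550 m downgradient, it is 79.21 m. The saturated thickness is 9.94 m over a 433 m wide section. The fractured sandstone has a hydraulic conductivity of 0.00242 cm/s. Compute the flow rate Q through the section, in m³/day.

Convert K: 0.00242 cm/s × 864 = 2.091 m/day.
Cross-sectional area A = 433 × 9.94 = 4304 m².
Hydraulic gradient i = (155.47 − 79.21) / 1550 = 76.26 / 1550 = 0.04920.
Darcy's law: Q = K · A · i = 2.091 × 4304 × 0.04920 = 442.8 m³/day.

443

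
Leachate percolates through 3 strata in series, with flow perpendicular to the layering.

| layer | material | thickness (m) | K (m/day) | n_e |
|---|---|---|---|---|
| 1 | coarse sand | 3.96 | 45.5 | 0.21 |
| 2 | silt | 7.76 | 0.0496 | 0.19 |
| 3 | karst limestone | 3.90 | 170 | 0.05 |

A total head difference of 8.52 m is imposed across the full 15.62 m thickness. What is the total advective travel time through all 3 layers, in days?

With flow normal to the layers, continuity requires the same specific discharge q through every layer.
Σ(b_i/K_i) = 3.96/45.5 + 7.76/0.0496 + 3.90/170 = 156.6 d.
q = Δh / Σ(b_i/K_i) = 8.52 / 156.6 = 0.05442 m/day.
In each layer the seepage velocity is v_i = q/n_i, so the layer transit time is t_i = b_i·n_i / q:
  layer 1 (coarse sand): t_1 = 3.96 × 0.21 / 0.05442 = 15.28 d
  layer 2 (silt): t_2 = 7.76 × 0.19 / 0.05442 = 27.09 d
  layer 3 (karst limestone): t_3 = 3.90 × 0.05 / 0.05442 = 3.583 d
Total t = Σ t_i = 45.96 days.

46.0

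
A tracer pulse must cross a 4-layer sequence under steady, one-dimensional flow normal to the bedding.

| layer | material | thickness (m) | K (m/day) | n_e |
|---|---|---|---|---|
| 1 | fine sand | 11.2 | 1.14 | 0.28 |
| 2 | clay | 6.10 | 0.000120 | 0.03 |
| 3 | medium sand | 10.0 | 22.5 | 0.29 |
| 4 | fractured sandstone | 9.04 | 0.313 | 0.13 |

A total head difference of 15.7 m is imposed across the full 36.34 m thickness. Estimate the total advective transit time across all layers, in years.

65.6

With flow normal to the layers, continuity requires the same specific discharge q through every layer.
Σ(b_i/K_i) = 11.2/1.14 + 6.10/0.000120 + 10.0/22.5 + 9.04/0.313 = 50872 d.
q = Δh / Σ(b_i/K_i) = 15.7 / 50872 = 0.0003086 m/day.
In each layer the seepage velocity is v_i = q/n_i, so the layer transit time is t_i = b_i·n_i / q:
  layer 1 (fine sand): t_1 = 11.2 × 0.28 / 0.0003086 = 10162 d
  layer 2 (clay): t_2 = 6.10 × 0.03 / 0.0003086 = 593.0 d
  layer 3 (medium sand): t_3 = 10.0 × 0.29 / 0.0003086 = 9397 d
  layer 4 (fractured sandstone): t_4 = 9.04 × 0.13 / 0.0003086 = 3808 d
Total t = Σ t_i = 23959 days = 65.60 years.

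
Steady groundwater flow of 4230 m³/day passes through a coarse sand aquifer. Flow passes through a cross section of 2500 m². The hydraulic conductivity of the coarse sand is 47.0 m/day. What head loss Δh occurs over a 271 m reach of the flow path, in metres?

9.76

From Q = K·A·i, i = Q / (K·A) = 4230 / (47.00 × 2500) = 0.03600.
Head loss Δh = i · L = 0.03600 × 271 = 9.756 m.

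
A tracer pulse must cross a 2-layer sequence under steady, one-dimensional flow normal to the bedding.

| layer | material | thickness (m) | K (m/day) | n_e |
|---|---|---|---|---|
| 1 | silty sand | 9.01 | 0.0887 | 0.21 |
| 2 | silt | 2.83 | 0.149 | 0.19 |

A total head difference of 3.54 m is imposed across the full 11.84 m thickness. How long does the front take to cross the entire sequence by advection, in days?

82.8

With flow normal to the layers, continuity requires the same specific discharge q through every layer.
Σ(b_i/K_i) = 9.01/0.0887 + 2.83/0.149 = 120.6 d.
q = Δh / Σ(b_i/K_i) = 3.54 / 120.6 = 0.02936 m/day.
In each layer the seepage velocity is v_i = q/n_i, so the layer transit time is t_i = b_i·n_i / q:
  layer 1 (silty sand): t_1 = 9.01 × 0.21 / 0.02936 = 64.44 d
  layer 2 (silt): t_2 = 2.83 × 0.19 / 0.02936 = 18.31 d
Total t = Σ t_i = 82.76 days.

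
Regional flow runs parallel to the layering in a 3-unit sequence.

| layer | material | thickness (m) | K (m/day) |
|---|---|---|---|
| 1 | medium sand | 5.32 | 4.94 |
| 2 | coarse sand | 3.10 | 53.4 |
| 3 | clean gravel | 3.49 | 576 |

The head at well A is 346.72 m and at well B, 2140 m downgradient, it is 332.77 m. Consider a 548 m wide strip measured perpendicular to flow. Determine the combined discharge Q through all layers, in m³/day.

Flow is parallel to layering, so each bed carries its own Darcy discharge and the transmissivities add.
Σ(K_i·b_i) = 4.94×5.32 + 53.4×3.10 + 576×3.49 = 2202 m²/day.
Hydraulic gradient i = (346.72 − 332.77) / 2140 = 13.95 / 2140 = 0.006519.
Q = Σ(K_i·b_i) · W · i = 2202 × 548 × 0.006519 = 7866 m³/day.

7870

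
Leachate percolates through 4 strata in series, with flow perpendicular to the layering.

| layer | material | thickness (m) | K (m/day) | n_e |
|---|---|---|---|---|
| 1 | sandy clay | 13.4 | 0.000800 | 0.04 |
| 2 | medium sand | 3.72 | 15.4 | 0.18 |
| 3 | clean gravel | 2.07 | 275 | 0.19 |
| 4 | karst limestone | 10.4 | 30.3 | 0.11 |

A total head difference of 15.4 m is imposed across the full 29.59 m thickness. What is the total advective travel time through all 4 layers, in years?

With flow normal to the layers, continuity requires the same specific discharge q through every layer.
Σ(b_i/K_i) = 13.4/0.000800 + 3.72/15.4 + 2.07/275 + 10.4/30.3 = 16751 d.
q = Δh / Σ(b_i/K_i) = 15.4 / 16751 = 0.0009194 m/day.
In each layer the seepage velocity is v_i = q/n_i, so the layer transit time is t_i = b_i·n_i / q:
  layer 1 (sandy clay): t_1 = 13.4 × 0.04 / 0.0009194 = 583.0 d
  layer 2 (medium sand): t_2 = 3.72 × 0.18 / 0.0009194 = 728.3 d
  layer 3 (clean gravel): t_3 = 2.07 × 0.19 / 0.0009194 = 427.8 d
  layer 4 (karst limestone): t_4 = 10.4 × 0.11 / 0.0009194 = 1244 d
Total t = Σ t_i = 2983 days = 8.168 years.

8.17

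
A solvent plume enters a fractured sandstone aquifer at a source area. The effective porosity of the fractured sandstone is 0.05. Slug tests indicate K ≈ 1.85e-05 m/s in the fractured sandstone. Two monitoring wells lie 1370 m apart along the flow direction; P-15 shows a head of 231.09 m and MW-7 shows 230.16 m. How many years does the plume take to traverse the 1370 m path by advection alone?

Convert K: 1.85e-05 m/s × 86400 = 1.598 m/day.
Hydraulic gradient i = (231.09 − 230.16) / 1370 = 0.93 / 1370 = 0.0006788.
Darcy flux q = K · i = 1.598 × 0.0006788 = 0.001085 m/day.
Seepage velocity v = q / n_e = 0.001085 / 0.05 = 0.02170 m/day.
Travel time t = L / v = 1370 / 0.02170 = 63131 days = 172.8 years.

173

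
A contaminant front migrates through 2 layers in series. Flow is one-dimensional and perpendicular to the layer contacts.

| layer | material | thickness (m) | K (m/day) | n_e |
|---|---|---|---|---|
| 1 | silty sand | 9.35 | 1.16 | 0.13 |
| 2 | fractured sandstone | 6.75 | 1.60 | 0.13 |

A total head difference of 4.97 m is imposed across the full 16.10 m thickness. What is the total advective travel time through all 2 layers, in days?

5.17

With flow normal to the layers, continuity requires the same specific discharge q through every layer.
Σ(b_i/K_i) = 9.35/1.16 + 6.75/1.60 = 12.28 d.
q = Δh / Σ(b_i/K_i) = 4.97 / 12.28 = 0.4048 m/day.
In each layer the seepage velocity is v_i = q/n_i, so the layer transit time is t_i = b_i·n_i / q:
  layer 1 (silty sand): t_1 = 9.35 × 0.13 / 0.4048 = 3.003 d
  layer 2 (fractured sandstone): t_2 = 6.75 × 0.13 / 0.4048 = 2.168 d
Total t = Σ t_i = 5.171 days.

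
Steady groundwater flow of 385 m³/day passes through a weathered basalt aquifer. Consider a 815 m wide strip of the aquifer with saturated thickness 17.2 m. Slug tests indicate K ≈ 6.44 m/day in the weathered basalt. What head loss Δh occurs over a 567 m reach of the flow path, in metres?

Cross-sectional area A = 815 × 17.2 = 14018 m².
From Q = K·A·i, i = Q / (K·A) = 385 / (6.440 × 14018) = 0.004265.
Head loss Δh = i · L = 0.004265 × 567 = 2.418 m.

2.42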